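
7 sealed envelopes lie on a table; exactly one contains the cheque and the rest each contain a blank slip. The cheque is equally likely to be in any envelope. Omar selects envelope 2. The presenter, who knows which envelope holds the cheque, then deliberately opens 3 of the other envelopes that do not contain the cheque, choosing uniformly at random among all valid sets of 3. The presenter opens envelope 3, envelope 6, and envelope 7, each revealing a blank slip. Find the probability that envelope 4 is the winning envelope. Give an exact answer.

Apply Bayes' rule, conditioning on where the cheque actually is.
If it is in any of envelopes 1, 4, and 5 (prior 1/7 each): the presenter has 10 equally likely choices, so probability 1/10; weight (1/7)·(1/10) = 1/70 each.
If it is in envelope 2 (prior 1/7): the presenter has 20 equally likely choices, so probability 1/20; weight (1/7)·(1/20) = 1/140.
If it is in any of envelopes 3, 6, and 7 (prior 1/7 each): that envelope was opened and seen not to hold the prize — ruled out; weight (1/7)·0 = 0 each.
The weights sum to 1/20.
So P(the cheque in envelope 4 | the presenter opened envelope 3, envelope 6, and envelope 7) = (1/70) / (1/20) = 2/7.

2/7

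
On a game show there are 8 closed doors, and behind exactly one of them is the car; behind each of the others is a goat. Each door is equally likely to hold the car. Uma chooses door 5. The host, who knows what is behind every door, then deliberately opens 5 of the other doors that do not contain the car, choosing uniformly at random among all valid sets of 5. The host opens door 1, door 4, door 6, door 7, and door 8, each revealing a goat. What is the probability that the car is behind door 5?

1/8

Apply Bayes' rule, conditioning on where the car actually is.
If it is behind any of doors 1, 4, 6, 7, and 8 (prior 1/8 each): that door was opened and seen not to hold the prize — ruled out; weight (1/8)·0 = 0 each.
If it is behind either of doors 2 and 3 (prior 1/8 each): the host has 6 equally likely choices, so probability 1/6; weight (1/8)·(1/6) = 1/48 each.
If it is behind door 5 (prior 1/8): the host has 21 equally likely choices, so probability 1/21; weight (1/8)·(1/21) = 1/168.
The weights sum to 1/21.
So P(the car behind door 5 | the host opened door 1, door 4, door 6, door 7, and door 8) = (1/168) / (1/21) = 1/8.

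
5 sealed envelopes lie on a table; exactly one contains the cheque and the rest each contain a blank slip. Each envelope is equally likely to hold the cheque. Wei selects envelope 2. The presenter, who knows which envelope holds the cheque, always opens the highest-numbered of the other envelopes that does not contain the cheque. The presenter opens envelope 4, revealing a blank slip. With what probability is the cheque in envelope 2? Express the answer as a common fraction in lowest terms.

Apply Bayes' rule, conditioning on where the cheque actually is.
If it is in any of envelopes 1, 2, and 3 (prior 1/5 each): the presenter would have opened envelope 5 instead, probability 0; weight (1/5)·0 = 0 each.
If it is in envelope 4 (prior 1/5): the presenter opened envelope 4, so this case is ruled out; weight (1/5)·0 = 0.
If it is in envelope 5 (prior 1/5): envelope 4 is the highest-numbered option available, probability 1; weight (1/5)·1 = 1/5.
The weights sum to 1/5.
So P(the cheque in envelope 2 | the presenter opened envelope 4) = 0 / (1/5) = 0.

0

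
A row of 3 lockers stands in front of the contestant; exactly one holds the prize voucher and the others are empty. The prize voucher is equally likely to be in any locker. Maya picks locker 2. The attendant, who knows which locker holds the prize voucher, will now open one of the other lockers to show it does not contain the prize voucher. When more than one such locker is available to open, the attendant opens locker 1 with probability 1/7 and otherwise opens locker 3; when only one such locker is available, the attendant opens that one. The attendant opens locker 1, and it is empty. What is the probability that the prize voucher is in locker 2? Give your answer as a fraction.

Apply Bayes' rule, conditioning on where the prize voucher actually is.
If it is in locker 1 (prior 1/3): the attendant opened locker 1, so this case is ruled out; weight (1/3)·0 = 0.
If it is in locker 2 (prior 1/3): locker 1 is available, opened with probability 1/7; weight (1/3)·(1/7) = 1/21.
If it is in locker 3 (prior 1/3): only locker 1 is available, probability 1; weight (1/3)·1 = 1/3.
The weights sum to 8/21.
So P(the prize voucher in locker 2 | the attendant opened locker 1) = (1/21) / (8/21) = 1/8.

1/8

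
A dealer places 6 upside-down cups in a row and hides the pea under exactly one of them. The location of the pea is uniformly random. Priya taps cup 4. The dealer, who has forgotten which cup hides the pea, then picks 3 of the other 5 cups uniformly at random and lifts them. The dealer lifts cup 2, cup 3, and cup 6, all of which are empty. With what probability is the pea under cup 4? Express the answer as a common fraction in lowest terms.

1/3

Because the dealer chose which cups to lift without knowing where the pea is, the choice is independent of the prize location. Learning that none of the 3 opened cups holds the pea simply rules out those 3 locations and leaves the remaining 3 cups still equally likely by symmetry.
So P(the pea under cup 4) = 1/3.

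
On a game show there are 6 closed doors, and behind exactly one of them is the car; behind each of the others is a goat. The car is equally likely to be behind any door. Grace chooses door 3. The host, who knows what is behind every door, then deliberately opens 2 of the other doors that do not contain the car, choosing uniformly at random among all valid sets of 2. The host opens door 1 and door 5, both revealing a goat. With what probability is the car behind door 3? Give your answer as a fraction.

1/6

Condition on the true location of the car.
If it is behind either of doors 1 and 5 (prior 1/6 each): that door was opened and seen not to hold the prize — ruled out; weight (1/6)·0 = 0 each.
If it is behind any of doors 2, 4, and 6 (prior 1/6 each): the host has 6 equally likely choices, so probability 1/6; weight (1/6)·(1/6) = 1/36 each.
If it is behind door 3 (prior 1/6): the host has 10 equally likely choices, so probability 1/10; weight (1/6)·(1/10) = 1/60.
The weights sum to 1/10.
So P(the car behind door 3 | the host opened door 1 and door 5) = (1/60) / (1/10) = 1/6.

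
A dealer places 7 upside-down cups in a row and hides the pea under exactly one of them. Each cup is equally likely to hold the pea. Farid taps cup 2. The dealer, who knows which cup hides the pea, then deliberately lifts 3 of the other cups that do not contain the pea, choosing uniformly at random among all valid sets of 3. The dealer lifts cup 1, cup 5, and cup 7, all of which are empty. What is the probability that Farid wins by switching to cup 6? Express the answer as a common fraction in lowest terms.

Condition on the true location of the pea.
If it is under any of cups 1, 5, and 7 (prior 1/7 each): that cup was opened and seen not to hold the prize — ruled out; weight (1/7)·0 = 0 each.
If it is under cup 2 (prior 1/7): the dealer has 20 equally likely choices, so probability 1/20; weight (1/7)·(1/20) = 1/140.
If it is under any of cups 3, 4, and 6 (prior 1/7 each): the dealer has 10 equally likely choices, so probability 1/10; weight (1/7)·(1/10) = 1/70 each.
The weights sum to 1/20.
So P(the pea under cup 6 | the dealer opened cup 1, cup 5, and cup 7) = (1/70) / (1/20) = 2/7.

2/7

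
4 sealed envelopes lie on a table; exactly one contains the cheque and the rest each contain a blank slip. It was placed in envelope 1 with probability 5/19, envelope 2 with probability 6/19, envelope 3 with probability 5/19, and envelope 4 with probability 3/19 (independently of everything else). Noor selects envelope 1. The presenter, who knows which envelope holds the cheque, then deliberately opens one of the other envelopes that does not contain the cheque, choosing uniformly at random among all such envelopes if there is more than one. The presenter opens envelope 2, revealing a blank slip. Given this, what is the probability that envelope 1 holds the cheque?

Condition on the true location of the cheque.
If it is in envelope 1 (prior 5/19): the presenter has 3 equally likely choices, so probability 1/3; weight (5/19)·(1/3) = 5/57.
If it is in envelope 2 (prior 6/19): the presenter opened envelope 2, so this case is ruled out; weight (6/19)·0 = 0.
If it is in envelope 3 (prior 5/19): the presenter has 2 equally likely choices, so probability 1/2; weight (5/19)·(1/2) = 5/38.
If it is in envelope 4 (prior 3/19): the presenter has 2 equally likely choices, so probability 1/2; weight (3/19)·(1/2) = 3/38.
The weights sum to 17/57.
So P(the cheque in envelope 1 | the presenter opened envelope 2) = (5/57) / (17/57) = 5/17.

5/17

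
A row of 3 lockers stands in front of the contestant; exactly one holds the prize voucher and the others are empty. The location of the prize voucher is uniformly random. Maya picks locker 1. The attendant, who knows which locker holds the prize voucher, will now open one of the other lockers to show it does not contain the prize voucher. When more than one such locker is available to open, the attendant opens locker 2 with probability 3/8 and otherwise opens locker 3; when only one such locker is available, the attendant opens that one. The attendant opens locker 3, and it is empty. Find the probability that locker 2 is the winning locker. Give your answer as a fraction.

8/13

Apply Bayes' rule, conditioning on where the prize voucher actually is.
If it is in locker 1 (prior 1/3): locker 2 is available but not opened, probability 5/8; weight (1/3)·(5/8) = 5/24.
If it is in locker 2 (prior 1/3): only locker 3 is available, probability 1; weight (1/3)·1 = 1/3.
If it is in locker 3 (prior 1/3): the attendant opened locker 3, so this case is ruled out; weight (1/3)·0 = 0.
The weights sum to 13/24.
So P(the prize voucher in locker 2 | the attendant opened locker 3) = (1/3) / (13/24) = 8/13.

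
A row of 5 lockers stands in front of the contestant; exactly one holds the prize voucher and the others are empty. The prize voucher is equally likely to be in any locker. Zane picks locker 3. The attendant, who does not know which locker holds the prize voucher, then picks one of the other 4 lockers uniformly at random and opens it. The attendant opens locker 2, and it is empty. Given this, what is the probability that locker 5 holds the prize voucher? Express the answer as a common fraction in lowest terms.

1/4

Because the attendant chose which locker to open without knowing where the prize voucher is, the choice is independent of the prize location. Learning that locker 2 does not hold the prize voucher simply rules out that one location and leaves the remaining 4 lockers still equally likely by symmetry.
So P(the prize voucher in locker 5) = 1/4.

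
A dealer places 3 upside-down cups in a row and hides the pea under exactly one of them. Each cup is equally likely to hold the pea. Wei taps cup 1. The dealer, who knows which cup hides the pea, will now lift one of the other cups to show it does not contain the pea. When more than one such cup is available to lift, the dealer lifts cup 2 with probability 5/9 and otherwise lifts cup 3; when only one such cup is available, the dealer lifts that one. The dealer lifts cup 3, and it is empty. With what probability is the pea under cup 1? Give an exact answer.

Apply Bayes' rule, conditioning on where the pea actually is.
If it is under cup 1 (prior 1/3): cup 2 is available but not opened, probability 4/9; weight (1/3)·(4/9) = 4/27.
If it is under cup 2 (prior 1/3): only cup 3 is available, probability 1; weight (1/3)·1 = 1/3.
If it is under cup 3 (prior 1/3): the dealer opened cup 3, so this case is ruled out; weight (1/3)·0 = 0.
The weights sum to 13/27.
So P(the pea under cup 1 | the dealer opened cup 3) = (4/27) / (13/27) = 4/13.

4/13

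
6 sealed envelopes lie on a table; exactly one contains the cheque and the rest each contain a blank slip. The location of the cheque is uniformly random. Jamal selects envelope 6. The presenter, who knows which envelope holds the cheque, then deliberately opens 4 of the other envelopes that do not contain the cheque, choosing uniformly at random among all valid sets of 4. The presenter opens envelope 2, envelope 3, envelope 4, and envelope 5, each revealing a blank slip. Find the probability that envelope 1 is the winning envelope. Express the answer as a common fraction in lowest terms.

5/6

Consider each possible location of the cheque in turn.
If it is in envelope 1 (prior 1/6): the presenter has no choice, probability 1; weight (1/6)·1 = 1/6.
If it is in any of envelopes 2, 3, 4, and 5 (prior 1/6 each): that envelope was opened and seen not to hold the prize — ruled out; weight (1/6)·0 = 0 each.
If it is in envelope 6 (prior 1/6): the presenter has 5 equally likely choices, so probability 1/5; weight (1/6)·(1/5) = 1/30.
The weights sum to 1/5.
So P(the cheque in envelope 1 | the presenter opened envelope 2, envelope 3, envelope 4, and envelope 5) = (1/6) / (1/5) = 5/6.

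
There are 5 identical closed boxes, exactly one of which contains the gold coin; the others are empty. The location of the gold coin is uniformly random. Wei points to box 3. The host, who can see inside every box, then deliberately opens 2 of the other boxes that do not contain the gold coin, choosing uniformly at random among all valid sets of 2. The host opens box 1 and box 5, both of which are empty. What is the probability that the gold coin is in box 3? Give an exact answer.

1/5

Consider each possible location of the gold coin in turn.
If it is in either of boxes 1 and 5 (prior 1/5 each): that box was opened and seen not to hold the prize — ruled out; weight (1/5)·0 = 0 each.
If it is in either of boxes 2 and 4 (prior 1/5 each): the host has 3 equally likely choices, so probability 1/3; weight (1/5)·(1/3) = 1/15 each.
If it is in box 3 (prior 1/5): the host has 6 equally likely choices, so probability 1/6; weight (1/5)·(1/6) = 1/30.
The weights sum to 1/6.
So P(the gold coin in box 3 | the host opened box 1 and box 5) = (1/30) / (1/6) = 1/5.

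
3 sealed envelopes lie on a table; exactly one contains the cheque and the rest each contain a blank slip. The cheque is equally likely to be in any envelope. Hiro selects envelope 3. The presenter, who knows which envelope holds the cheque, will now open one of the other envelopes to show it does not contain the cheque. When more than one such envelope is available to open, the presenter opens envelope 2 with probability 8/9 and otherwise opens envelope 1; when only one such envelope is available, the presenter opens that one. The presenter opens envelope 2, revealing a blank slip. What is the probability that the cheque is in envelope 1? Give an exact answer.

9/17

Consider each possible location of the cheque in turn.
If it is in envelope 1 (prior 1/3): only envelope 2 is available, probability 1; weight (1/3)·1 = 1/3.
If it is in envelope 2 (prior 1/3): the presenter opened envelope 2, so this case is ruled out; weight (1/3)·0 = 0.
If it is in envelope 3 (prior 1/3): envelope 2 is available, opened with probability 8/9; weight (1/3)·(8/9) = 8/27.
The weights sum to 17/27.
So P(the cheque in envelope 1 | the presenter opened envelope 2) = (1/3) / (17/27) = 9/17.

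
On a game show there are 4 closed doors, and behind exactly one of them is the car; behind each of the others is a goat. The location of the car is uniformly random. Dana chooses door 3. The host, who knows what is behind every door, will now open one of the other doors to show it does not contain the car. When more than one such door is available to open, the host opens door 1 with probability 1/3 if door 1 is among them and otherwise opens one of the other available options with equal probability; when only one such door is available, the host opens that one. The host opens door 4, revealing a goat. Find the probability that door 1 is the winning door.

Apply Bayes' rule, conditioning on where the car actually is.
If it is behind door 1 (prior 1/4): door 1 holds the prize so is unavailable; the host chooses uniformly among the 2 others, probability 1/2; weight (1/4)·(1/2) = 1/8.
If it is behind door 2 (prior 1/4): door 1 is available but not opened, probability 2/3; weight (1/4)·(2/3) = 1/6.
If it is behind door 3 (prior 1/4): door 1 is available but not opened; door 4 gets probability (1 − 1/3)/2 = 1/3; weight (1/4)·(1/3) = 1/12.
If it is behind door 4 (prior 1/4): the host opened door 4, so this case is ruled out; weight (1/4)·0 = 0.
The weights sum to 3/8.
So P(the car behind door 1 | the host opened door 4) = (1/8) / (3/8) = 1/3.

1/3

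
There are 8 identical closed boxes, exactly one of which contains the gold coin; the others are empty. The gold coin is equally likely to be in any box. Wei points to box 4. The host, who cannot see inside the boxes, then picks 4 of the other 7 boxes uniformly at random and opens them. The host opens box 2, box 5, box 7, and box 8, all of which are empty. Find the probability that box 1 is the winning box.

Apply Bayes' rule, conditioning on where the gold coin actually is.
If it is in any of boxes 1, 3, 4, and 6 (prior 1/8 each): the host picks exactly this set with probability 1/35 regardless, and none is the prize; weight (1/8)·(1/35) = 1/280 each.
If it is in any of boxes 2, 5, 7, and 8 (prior 1/8 each): that box was opened and seen not to hold the prize — ruled out; weight (1/8)·0 = 0 each.
The weights sum to 1/70.
So P(the gold coin in box 1 | the host opened box 2, box 5, box 7, and box 8) = (1/280) / (1/70) = 1/4.

1/4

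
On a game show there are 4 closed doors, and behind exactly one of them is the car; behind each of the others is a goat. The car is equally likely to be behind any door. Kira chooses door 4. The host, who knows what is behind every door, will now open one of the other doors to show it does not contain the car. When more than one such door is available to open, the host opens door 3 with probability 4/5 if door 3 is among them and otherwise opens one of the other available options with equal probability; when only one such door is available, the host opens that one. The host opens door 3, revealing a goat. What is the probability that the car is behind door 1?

1/3

Consider each possible location of the car in turn.
If it is behind any of doors 1, 2, and 4 (prior 1/4 each): door 3 is available, opened with probability 4/5; weight (1/4)·(4/5) = 1/5 each.
If it is behind door 3 (prior 1/4): the host opened door 3, so this case is ruled out; weight (1/4)·0 = 0.
The weights sum to 3/5.
So P(the car behind door 1 | the host opened door 3) = (1/5) / (3/5) = 1/3.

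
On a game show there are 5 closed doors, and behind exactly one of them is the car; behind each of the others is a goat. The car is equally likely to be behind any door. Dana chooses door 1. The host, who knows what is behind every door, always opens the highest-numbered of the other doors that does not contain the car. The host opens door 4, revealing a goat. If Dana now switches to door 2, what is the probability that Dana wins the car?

0

Apply Bayes' rule, conditioning on where the car actually is.
If it is behind any of doors 1, 2, and 3 (prior 1/5 each): the host would have opened door 5 instead, probability 0; weight (1/5)·0 = 0 each.
If it is behind door 4 (prior 1/5): the host opened door 4, so this case is ruled out; weight (1/5)·0 = 0.
If it is behind door 5 (prior 1/5): door 4 is the highest-numbered option available, probability 1; weight (1/5)·1 = 1/5.
The weights sum to 1/5.
So P(the car behind door 2 | the host opened door 4) = 0 / (1/5) = 0.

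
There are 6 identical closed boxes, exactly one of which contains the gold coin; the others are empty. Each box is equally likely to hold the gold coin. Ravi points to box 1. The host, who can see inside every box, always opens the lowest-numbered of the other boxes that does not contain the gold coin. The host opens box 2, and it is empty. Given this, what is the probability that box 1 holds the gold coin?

Apply Bayes' rule, conditioning on where the gold coin actually is.
If it is in any of boxes 1, 3, 4, 5, and 6 (prior 1/6 each): box 2 is the lowest-numbered option available, probability 1; weight (1/6)·1 = 1/6 each.
If it is in box 2 (prior 1/6): the host opened box 2, so this case is ruled out; weight (1/6)·0 = 0.
The weights sum to 5/6.
So P(the gold coin in box 1 | the host opened box 2) = (1/6) / (5/6) = 1/5.

1/5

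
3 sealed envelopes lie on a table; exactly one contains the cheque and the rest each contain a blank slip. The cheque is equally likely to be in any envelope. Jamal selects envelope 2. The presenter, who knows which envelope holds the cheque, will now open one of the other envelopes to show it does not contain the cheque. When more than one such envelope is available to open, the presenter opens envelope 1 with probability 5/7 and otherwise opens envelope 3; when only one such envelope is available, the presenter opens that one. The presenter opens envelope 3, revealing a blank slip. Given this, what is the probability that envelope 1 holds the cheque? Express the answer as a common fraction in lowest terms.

7/9

Consider each possible location of the cheque in turn.
If it is in envelope 1 (prior 1/3): only envelope 3 is available, probability 1; weight (1/3)·1 = 1/3.
If it is in envelope 2 (prior 1/3): envelope 1 is available but not opened, probability 2/7; weight (1/3)·(2/7) = 2/21.
If it is in envelope 3 (prior 1/3): the presenter opened envelope 3, so this case is ruled out; weight (1/3)·0 = 0.
The weights sum to 3/7.
So P(the cheque in envelope 1 | the presenter opened envelope 3) = (1/3) / (3/7) = 7/9.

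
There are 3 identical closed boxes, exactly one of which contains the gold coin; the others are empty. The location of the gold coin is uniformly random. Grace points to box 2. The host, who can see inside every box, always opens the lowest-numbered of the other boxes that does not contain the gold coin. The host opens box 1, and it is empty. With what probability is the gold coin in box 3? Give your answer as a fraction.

Consider each possible location of the gold coin in turn.
If it is in box 1 (prior 1/3): the host opened box 1, so this case is ruled out; weight (1/3)·0 = 0.
If it is in either of boxes 2 and 3 (prior 1/3 each): box 1 is the lowest-numbered option available, probability 1; weight (1/3)·1 = 1/3 each.
The weights sum to 2/3.
So P(the gold coin in box 3 | the host opened box 1) = (1/3) / (2/3) = 1/2.

1/2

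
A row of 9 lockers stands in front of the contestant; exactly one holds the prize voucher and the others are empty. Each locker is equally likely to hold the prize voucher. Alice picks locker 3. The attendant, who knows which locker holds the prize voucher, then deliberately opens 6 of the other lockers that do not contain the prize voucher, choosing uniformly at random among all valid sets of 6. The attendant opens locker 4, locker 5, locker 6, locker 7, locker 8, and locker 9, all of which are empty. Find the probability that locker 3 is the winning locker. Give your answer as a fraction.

Apply Bayes' rule, conditioning on where the prize voucher actually is.
If it is in either of lockers 1 and 2 (prior 1/9 each): the attendant has 7 equally likely choices, so probability 1/7; weight (1/9)·(1/7) = 1/63 each.
If it is in locker 3 (prior 1/9): the attendant has 28 equally likely choices, so probability 1/28; weight (1/9)·(1/28) = 1/252.
If it is in any of lockers 4, 5, 6, 7, 8, and 9 (prior 1/9 each): that locker was opened and seen not to hold the prize — ruled out; weight (1/9)·0 = 0 each.
The weights sum to 1/28.
So P(the prize voucher in locker 3 | the attendant opened locker 4, locker 5, locker 6, locker 7, locker 8, and locker 9) = (1/252) / (1/28) = 1/9.

1/9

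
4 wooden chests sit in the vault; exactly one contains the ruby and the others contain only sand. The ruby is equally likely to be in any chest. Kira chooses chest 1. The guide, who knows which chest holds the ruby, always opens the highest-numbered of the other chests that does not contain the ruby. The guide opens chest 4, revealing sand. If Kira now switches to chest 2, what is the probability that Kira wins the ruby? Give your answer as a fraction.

Consider each possible location of the ruby in turn.
If it is in any of chests 1, 2, and 3 (prior 1/4 each): chest 4 is the highest-numbered option available, probability 1; weight (1/4)·1 = 1/4 each.
If it is in chest 4 (prior 1/4): the guide opened chest 4, so this case is ruled out; weight (1/4)·0 = 0.
The weights sum to 3/4.
So P(the ruby in chest 2 | the guide opened chest 4) = (1/4) / (3/4) = 1/3.

1/3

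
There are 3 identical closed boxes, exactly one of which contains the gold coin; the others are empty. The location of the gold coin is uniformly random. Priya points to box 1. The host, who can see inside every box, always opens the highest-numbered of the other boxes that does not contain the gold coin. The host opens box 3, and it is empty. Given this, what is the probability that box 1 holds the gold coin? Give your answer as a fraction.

Condition on the true location of the gold coin.
If it is in either of boxes 1 and 2 (prior 1/3 each): box 3 is the highest-numbered option available, probability 1; weight (1/3)·1 = 1/3 each.
If it is in box 3 (prior 1/3): the host opened box 3, so this case is ruled out; weight (1/3)·0 = 0.
The weights sum to 2/3.
So P(the gold coin in box 1 | the host opened box 3) = (1/3) / (2/3) = 1/2.

1/2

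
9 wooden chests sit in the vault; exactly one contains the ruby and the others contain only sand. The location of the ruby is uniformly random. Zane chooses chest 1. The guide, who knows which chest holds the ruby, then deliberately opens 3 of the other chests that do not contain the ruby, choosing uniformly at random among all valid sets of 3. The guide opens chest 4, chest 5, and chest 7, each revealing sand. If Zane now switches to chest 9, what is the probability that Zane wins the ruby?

Apply Bayes' rule, conditioning on where the ruby actually is.
If it is in chest 1 (prior 1/9): the guide has 56 equally likely choices, so probability 1/56; weight (1/9)·(1/56) = 1/504.
If it is in any of chests 2, 3, 6, 8, and 9 (prior 1/9 each): the guide has 35 equally likely choices, so probability 1/35; weight (1/9)·(1/35) = 1/315 each.
If it is in any of chests 4, 5, and 7 (prior 1/9 each): that chest was opened and seen not to hold the prize — ruled out; weight (1/9)·0 = 0 each.
The weights sum to 1/56.
So P(the ruby in chest 9 | the guide opened chest 4, chest 5, and chest 7) = (1/315) / (1/56) = 8/45.

8/45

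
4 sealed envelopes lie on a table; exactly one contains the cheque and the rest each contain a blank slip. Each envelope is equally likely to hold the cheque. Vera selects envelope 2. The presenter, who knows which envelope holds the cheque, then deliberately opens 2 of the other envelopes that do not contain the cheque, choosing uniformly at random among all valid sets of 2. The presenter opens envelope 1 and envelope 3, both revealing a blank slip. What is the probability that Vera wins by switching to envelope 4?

3/4

Condition on the true location of the cheque.
If it is in either of envelopes 1 and 3 (prior 1/4 each): that envelope was opened and seen not to hold the prize — ruled out; weight (1/4)·0 = 0 each.
If it is in envelope 2 (prior 1/4): the presenter has 3 equally likely choices, so probability 1/3; weight (1/4)·(1/3) = 1/12.
If it is in envelope 4 (prior 1/4): the presenter has no choice, probability 1; weight (1/4)·1 = 1/4.
The weights sum to 1/3.
So P(the cheque in envelope 4 | the presenter opened envelope 1 and envelope 3) = (1/4) / (1/3) = 3/4.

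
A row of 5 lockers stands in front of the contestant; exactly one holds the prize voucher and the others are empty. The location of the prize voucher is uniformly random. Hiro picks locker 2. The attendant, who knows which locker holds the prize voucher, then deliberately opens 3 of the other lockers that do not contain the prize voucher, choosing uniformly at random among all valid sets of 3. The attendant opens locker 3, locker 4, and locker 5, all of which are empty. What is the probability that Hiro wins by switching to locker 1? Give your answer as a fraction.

4/5

Apply Bayes' rule, conditioning on where the prize voucher actually is.
If it is in locker 1 (prior 1/5): the attendant has no choice, probability 1; weight (1/5)·1 = 1/5.
If it is in locker 2 (prior 1/5): the attendant has 4 equally likely choices, so probability 1/4; weight (1/5)·(1/4) = 1/20.
If it is in any of lockers 3, 4, and 5 (prior 1/5 each): that locker was opened and seen not to hold the prize — ruled out; weight (1/5)·0 = 0 each.
The weights sum to 1/4.
So P(the prize voucher in locker 1 | the attendant opened locker 3, locker 4, and locker 5) = (1/5) / (1/4) = 4/5.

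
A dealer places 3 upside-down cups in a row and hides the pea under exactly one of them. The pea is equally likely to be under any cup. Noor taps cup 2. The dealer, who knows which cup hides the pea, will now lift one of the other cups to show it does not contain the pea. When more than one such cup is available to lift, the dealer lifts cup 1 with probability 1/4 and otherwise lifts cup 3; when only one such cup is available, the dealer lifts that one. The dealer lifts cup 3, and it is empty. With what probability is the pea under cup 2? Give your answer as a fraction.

3/7

Consider each possible location of the pea in turn.
If it is under cup 1 (prior 1/3): only cup 3 is available, probability 1; weight (1/3)·1 = 1/3.
If it is under cup 2 (prior 1/3): cup 1 is available but not opened, probability 3/4; weight (1/3)·(3/4) = 1/4.
If it is under cup 3 (prior 1/3): the dealer opened cup 3, so this case is ruled out; weight (1/3)·0 = 0.
The weights sum to 7/12.
So P(the pea under cup 2 | the dealer opened cup 3) = (1/4) / (7/12) = 3/7.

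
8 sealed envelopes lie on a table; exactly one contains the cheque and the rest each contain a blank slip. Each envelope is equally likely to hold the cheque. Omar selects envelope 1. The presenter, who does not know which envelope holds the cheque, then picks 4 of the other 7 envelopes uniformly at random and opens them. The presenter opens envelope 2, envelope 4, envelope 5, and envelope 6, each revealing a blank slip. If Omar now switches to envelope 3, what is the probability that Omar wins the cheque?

Because the presenter chose which envelopes to open without knowing where the cheque is, the choice is independent of the prize location. Learning that none of the 4 opened envelopes holds the cheque simply rules out those 4 locations and leaves the remaining 4 envelopes still equally likely by symmetry.
So P(the cheque in envelope 3) = 1/4.

1/4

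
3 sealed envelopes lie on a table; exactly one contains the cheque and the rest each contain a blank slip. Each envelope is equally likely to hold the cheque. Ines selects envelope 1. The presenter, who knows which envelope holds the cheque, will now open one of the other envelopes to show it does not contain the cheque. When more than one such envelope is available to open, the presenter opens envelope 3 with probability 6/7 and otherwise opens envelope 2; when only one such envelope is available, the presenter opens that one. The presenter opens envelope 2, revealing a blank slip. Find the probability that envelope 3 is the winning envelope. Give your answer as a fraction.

Consider each possible location of the cheque in turn.
If it is in envelope 1 (prior 1/3): envelope 3 is available but not opened, probability 1/7; weight (1/3)·(1/7) = 1/21.
If it is in envelope 2 (prior 1/3): the presenter opened envelope 2, so this case is ruled out; weight (1/3)·0 = 0.
If it is in envelope 3 (prior 1/3): only envelope 2 is available, probability 1; weight (1/3)·1 = 1/3.
The weights sum to 8/21.
So P(the cheque in envelope 3 | the presenter opened envelope 2) = (1/3) / (8/21) = 7/8.

7/8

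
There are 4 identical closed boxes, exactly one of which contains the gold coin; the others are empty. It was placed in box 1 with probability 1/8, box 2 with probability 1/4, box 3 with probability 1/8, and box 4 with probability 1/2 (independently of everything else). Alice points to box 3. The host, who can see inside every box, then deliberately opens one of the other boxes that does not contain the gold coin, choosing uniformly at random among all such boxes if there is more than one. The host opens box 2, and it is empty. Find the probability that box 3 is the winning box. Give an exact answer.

Condition on the true location of the gold coin.
If it is in box 1 (prior 1/8): the host has 2 equally likely choices, so probability 1/2; weight (1/8)·(1/2) = 1/16.
If it is in box 2 (prior 1/4): the host opened box 2, so this case is ruled out; weight (1/4)·0 = 0.
If it is in box 3 (prior 1/8): the host has 3 equally likely choices, so probability 1/3; weight (1/8)·(1/3) = 1/24.
If it is in box 4 (prior 1/2): the host has 2 equally likely choices, so probability 1/2; weight (1/2)·(1/2) = 1/4.
The weights sum to 17/48.
So P(the gold coin in box 3 | the host opened box 2) = (1/24) / (17/48) = 2/17.

2/17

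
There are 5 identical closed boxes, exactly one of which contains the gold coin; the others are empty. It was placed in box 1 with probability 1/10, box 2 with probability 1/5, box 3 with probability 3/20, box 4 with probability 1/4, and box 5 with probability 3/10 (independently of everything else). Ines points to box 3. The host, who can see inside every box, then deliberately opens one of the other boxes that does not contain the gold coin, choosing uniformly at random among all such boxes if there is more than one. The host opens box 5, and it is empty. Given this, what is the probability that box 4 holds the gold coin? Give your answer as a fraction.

Consider each possible location of the gold coin in turn.
If it is in box 1 (prior 1/10): the host has 3 equally likely choices, so probability 1/3; weight (1/10)·(1/3) = 1/30.
If it is in box 2 (prior 1/5): the host has 3 equally likely choices, so probability 1/3; weight (1/5)·(1/3) = 1/15.
If it is in box 3 (prior 3/20): the host has 4 equally likely choices, so probability 1/4; weight (3/20)·(1/4) = 3/80.
If it is in box 4 (prior 1/4): the host has 3 equally likely choices, so probability 1/3; weight (1/4)·(1/3) = 1/12.
If it is in box 5 (prior 3/10): the host opened box 5, so this case is ruled out; weight (3/10)·0 = 0.
The weights sum to 53/240.
So P(the gold coin in box 4 | the host opened box 5) = (1/12) / (53/240) = 20/53.

20/53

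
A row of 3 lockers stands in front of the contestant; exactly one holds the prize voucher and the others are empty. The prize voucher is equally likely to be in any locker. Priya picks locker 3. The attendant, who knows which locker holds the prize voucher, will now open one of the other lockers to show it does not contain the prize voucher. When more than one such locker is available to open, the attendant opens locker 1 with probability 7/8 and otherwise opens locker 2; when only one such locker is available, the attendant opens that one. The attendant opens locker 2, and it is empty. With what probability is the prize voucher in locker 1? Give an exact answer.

Consider each possible location of the prize voucher in turn.
If it is in locker 1 (prior 1/3): only locker 2 is available, probability 1; weight (1/3)·1 = 1/3.
If it is in locker 2 (prior 1/3): the attendant opened locker 2, so this case is ruled out; weight (1/3)·0 = 0.
If it is in locker 3 (prior 1/3): locker 1 is available but not opened, probability 1/8; weight (1/3)·(1/8) = 1/24.
The weights sum to 3/8.
So P(the prize voucher in locker 1 | the attendant opened locker 2) = (1/3) / (3/8) = 8/9.

8/9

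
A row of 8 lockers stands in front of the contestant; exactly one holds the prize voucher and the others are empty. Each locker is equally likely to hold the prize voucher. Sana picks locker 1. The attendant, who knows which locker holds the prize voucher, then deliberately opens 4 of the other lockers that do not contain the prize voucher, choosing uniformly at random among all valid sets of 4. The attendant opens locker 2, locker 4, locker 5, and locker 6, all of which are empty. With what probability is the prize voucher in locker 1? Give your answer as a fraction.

1/8

Consider each possible location of the prize voucher in turn.
If it is in locker 1 (prior 1/8): the attendant has 35 equally likely choices, so probability 1/35; weight (1/8)·(1/35) = 1/280.
If it is in any of lockers 2, 4, 5, and 6 (prior 1/8 each): that locker was opened and seen not to hold the prize — ruled out; weight (1/8)·0 = 0 each.
If it is in any of lockers 3, 7, and 8 (prior 1/8 each): the attendant has 15 equally likely choices, so probability 1/15; weight (1/8)·(1/15) = 1/120 each.
The weights sum to 1/35.
So P(the prize voucher in locker 1 | the attendant opened locker 2, locker 4, locker 5, and locker 6) = (1/280) / (1/35) = 1/8.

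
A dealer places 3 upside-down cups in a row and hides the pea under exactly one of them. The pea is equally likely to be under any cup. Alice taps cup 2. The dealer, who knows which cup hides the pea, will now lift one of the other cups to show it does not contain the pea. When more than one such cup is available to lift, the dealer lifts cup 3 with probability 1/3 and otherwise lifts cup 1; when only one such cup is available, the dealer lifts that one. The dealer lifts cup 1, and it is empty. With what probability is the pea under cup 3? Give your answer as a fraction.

3/5

Consider each possible location of the pea in turn.
If it is under cup 1 (prior 1/3): the dealer opened cup 1, so this case is ruled out; weight (1/3)·0 = 0.
If it is under cup 2 (prior 1/3): cup 3 is available but not opened, probability 2/3; weight (1/3)·(2/3) = 2/9.
If it is under cup 3 (prior 1/3): only cup 1 is available, probability 1; weight (1/3)·1 = 1/3.
The weights sum to 5/9.
So P(the pea under cup 3 | the dealer opened cup 1) = (1/3) / (5/9) = 3/5.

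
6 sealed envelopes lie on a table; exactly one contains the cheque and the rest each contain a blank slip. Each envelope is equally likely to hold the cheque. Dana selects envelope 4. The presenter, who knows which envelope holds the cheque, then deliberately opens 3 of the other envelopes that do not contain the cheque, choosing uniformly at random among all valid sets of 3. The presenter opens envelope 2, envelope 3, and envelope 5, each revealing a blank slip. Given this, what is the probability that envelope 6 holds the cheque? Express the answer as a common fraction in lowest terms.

5/12

Consider each possible location of the cheque in turn.
If it is in either of envelopes 1 and 6 (prior 1/6 each): the presenter has 4 equally likely choices, so probability 1/4; weight (1/6)·(1/4) = 1/24 each.
If it is in any of envelopes 2, 3, and 5 (prior 1/6 each): that envelope was opened and seen not to hold the prize — ruled out; weight (1/6)·0 = 0 each.
If it is in envelope 4 (prior 1/6): the presenter has 10 equally likely choices, so probability 1/10; weight (1/6)·(1/10) = 1/60.
The weights sum to 1/10.
So P(the cheque in envelope 6 | the presenter opened envelope 2, envelope 3, and envelope 5) = (1/24) / (1/10) = 5/12.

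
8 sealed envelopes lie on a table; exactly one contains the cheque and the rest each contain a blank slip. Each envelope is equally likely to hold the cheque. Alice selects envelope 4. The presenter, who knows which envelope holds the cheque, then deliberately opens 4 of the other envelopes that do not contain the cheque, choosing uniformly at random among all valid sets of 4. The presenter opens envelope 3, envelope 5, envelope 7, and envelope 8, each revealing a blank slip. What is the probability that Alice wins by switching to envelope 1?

Consider each possible location of the cheque in turn.
If it is in any of envelopes 1, 2, and 6 (prior 1/8 each): the presenter has 15 equally likely choices, so probability 1/15; weight (1/8)·(1/15) = 1/120 each.
If it is in any of envelopes 3, 5, 7, and 8 (prior 1/8 each): that envelope was opened and seen not to hold the prize — ruled out; weight (1/8)·0 = 0 each.
If it is in envelope 4 (prior 1/8): the presenter has 35 equally likely choices, so probability 1/35; weight (1/8)·(1/35) = 1/280.
The weights sum to 1/35.
So P(the cheque in envelope 1 | the presenter opened envelope 3, envelope 5, envelope 7, and envelope 8) = (1/120) / (1/35) = 7/24.

7/24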